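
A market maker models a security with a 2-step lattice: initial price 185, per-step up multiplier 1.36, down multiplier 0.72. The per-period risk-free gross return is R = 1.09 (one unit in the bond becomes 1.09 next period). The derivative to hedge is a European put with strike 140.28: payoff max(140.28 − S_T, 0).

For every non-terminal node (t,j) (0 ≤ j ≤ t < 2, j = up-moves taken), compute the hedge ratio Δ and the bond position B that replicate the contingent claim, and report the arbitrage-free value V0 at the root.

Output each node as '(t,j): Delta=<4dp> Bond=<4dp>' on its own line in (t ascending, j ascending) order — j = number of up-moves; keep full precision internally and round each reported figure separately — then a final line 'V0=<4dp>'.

No-arbitrage ⇒ martingale measure with p* = (R−d)/(u−d) = 0.5781.
Terminal payoffs: V(2,0)=44.3760, V(2,1)=0.0000, V(2,2)=0.0000
  t=1,j=0: stock 133.2000 → up 181.1520 (V=0.0000), down 95.9040 (V=44.3760). Price 17.1753; hedge Δ=-0.5206, bond B=86.5128.
  t=1,j=1: stock 251.6000 → up 342.1760 (V=0.0000), down 181.1520 (V=0.0000). Price 0.0000; hedge Δ=0.0000, bond B=0.0000.
  t=0,j=0: stock 185.0000 → up 251.6000 (V=0.0000), down 133.2000 (V=17.1753). Price 6.6476; hedge Δ=-0.1451, bond B=33.4840.
Check: Δ(0,0)·S0 + B(0,0) = 6.6476 = V0.

(0,0): Delta=-0.1451 Bond=33.4840
(1,0): Delta=-0.5206 Bond=86.5128
(1,1): Delta=0.0000 Bond=0.0000
V0=6.6476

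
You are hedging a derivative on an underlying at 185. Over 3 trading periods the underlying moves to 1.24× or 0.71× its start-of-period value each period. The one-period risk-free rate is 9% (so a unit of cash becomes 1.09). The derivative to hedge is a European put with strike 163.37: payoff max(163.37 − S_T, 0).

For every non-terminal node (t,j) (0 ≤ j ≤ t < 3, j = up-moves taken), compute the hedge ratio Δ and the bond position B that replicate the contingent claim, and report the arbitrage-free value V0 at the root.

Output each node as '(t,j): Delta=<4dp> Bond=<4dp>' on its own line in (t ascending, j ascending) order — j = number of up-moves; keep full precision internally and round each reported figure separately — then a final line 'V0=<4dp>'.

(0,0): Delta=-0.2003 Bond=45.0997
(1,0): Delta=-0.6353 Bond=106.3053
(1,1): Delta=-0.1019 Bond=26.6008
(2,0): Delta=-1.0000 Bond=149.8807
(2,1): Delta=-0.5529 Bond=102.4486
(2,2): Delta=0.0000 Bond=0.0000
V0=8.0506

The replicating-portfolio and risk-neutral prices coincide; use p* = (1.09−0.71)/(1.24−0.71) = 0.7170 for the latter.
Terminal values V(3,·): V(3,0)=97.1565, V(3,1)=47.7295, V(3,2)=0.0000, V(3,3)=0.0000
(2,0): S=93.2585. Δ = (V_up−V_dn)/(S_up−S_dn) = (47.7295−97.1565)/(115.6405−66.2135) = -1.0000. V = [p*·47.7295 + (1−p*)·97.1565]/1.09 = 56.6222. B = V − Δ·S = 149.8807.
(2,1): S=162.8740. Δ = (V_up−V_dn)/(S_up−S_dn) = (0.0000−47.7295)/(201.9638−115.6405) = -0.5529. V = [p*·0.0000 + (1−p*)·47.7295]/1.09 = 12.3930. B = V − Δ·S = 102.4486.
(2,2): S=284.4560. Δ = (V_up−V_dn)/(S_up−S_dn) = (0.0000−0.0000)/(352.7254−201.9638) = 0.0000. V = [p*·0.0000 + (1−p*)·0.0000]/1.09 = 0.0000. B = V − Δ·S = 0.0000.
(1,0): S=131.3500. Δ = (V_up−V_dn)/(S_up−S_dn) = (12.3930−56.6222)/(162.8740−93.2585) = -0.6353. V = [p*·12.3930 + (1−p*)·56.6222]/1.09 = 22.8538. B = V − Δ·S = 106.3053.
(1,1): S=229.4000. Δ = (V_up−V_dn)/(S_up−S_dn) = (0.0000−12.3930)/(284.4560−162.8740) = -0.1019. V = [p*·0.0000 + (1−p*)·12.3930]/1.09 = 3.2178. B = V − Δ·S = 26.6008.
(0,0): S=185.0000. Δ = (V_up−V_dn)/(S_up−S_dn) = (3.2178−22.8538)/(229.4000−131.3500) = -0.2003. V = [p*·3.2178 + (1−p*)·22.8538]/1.09 = 8.0506. B = V − Δ·S = 45.0997.
Self-financing check: at every node Δ·S+B equals the discounted successor values.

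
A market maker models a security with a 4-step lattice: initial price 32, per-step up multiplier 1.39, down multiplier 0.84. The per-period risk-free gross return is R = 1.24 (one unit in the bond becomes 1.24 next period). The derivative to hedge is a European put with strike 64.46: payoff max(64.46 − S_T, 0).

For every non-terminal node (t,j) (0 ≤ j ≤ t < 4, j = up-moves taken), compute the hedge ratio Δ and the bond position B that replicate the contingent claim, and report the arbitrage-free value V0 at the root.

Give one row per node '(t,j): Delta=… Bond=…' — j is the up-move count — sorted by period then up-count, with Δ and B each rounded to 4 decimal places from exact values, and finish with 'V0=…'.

(0,0): Delta=-0.3585 Bond=14.6160
(1,0): Delta=-0.8202 Bond=30.5336
(1,1): Delta=-0.2539 Bond=13.4701
(2,0): Delta=-1.0000 Bond=41.9225
(2,1): Delta=-0.7794 Bond=36.3388
(2,2): Delta=-0.1348 Bond=9.3395
(3,0): Delta=-1.0000 Bond=51.9839
(3,1): Delta=-1.0000 Bond=51.9839
(3,2): Delta=-0.7294 Bond=42.4637
(3,3): Delta=0.0000 Bond=0.0000
V0=3.1447

Risk-neutral probability p* = (R−d)/(u−d) = (1.24−0.84)/(1.39−0.84) = 0.7273.
At expiry t=4: V(4,0)=48.5281, V(4,1)=38.0965, V(4,2)=20.8347, V(4,3)=0.0000, V(4,4)=0.0000
Node (3,0) S=18.9665: V=(p*·38.0965+(1−p*)·48.5281)/1.24=33.0173; Δ=(38.0965−48.5281)/(26.3635−15.9319)=-1.0000; B=V−Δ·S=51.9839
Node (3,1) S=31.3851: V=(p*·20.8347+(1−p*)·38.0965)/1.24=20.5988; Δ=(20.8347−38.0965)/(43.6253−26.3635)=-1.0000; B=V−Δ·S=51.9839
Node (3,2) S=51.9348: V=(p*·0.0000+(1−p*)·20.8347)/1.24=4.5824; Δ=(0.0000−20.8347)/(72.1894−43.6253)=-0.7294; B=V−Δ·S=42.4637
Node (3,3) S=85.9398: V=(p*·0.0000+(1−p*)·0.0000)/1.24=0.0000; Δ=(0.0000−0.0000)/(119.4563−72.1894)=0.0000; B=V−Δ·S=0.0000
Node (2,0) S=22.5792: V=(p*·20.5988+(1−p*)·33.0173)/1.24=19.3433; Δ=(20.5988−33.0173)/(31.3851−18.9665)=-1.0000; B=V−Δ·S=41.9225
Node (2,1) S=37.3632: V=(p*·4.5824+(1−p*)·20.5988)/1.24=7.2182; Δ=(4.5824−20.5988)/(51.9348−31.3851)=-0.7794; B=V−Δ·S=36.3388
Node (2,2) S=61.8272: V=(p*·0.0000+(1−p*)·4.5824)/1.24=1.0079; Δ=(0.0000−4.5824)/(85.9398−51.9348)=-0.1348; B=V−Δ·S=9.3395
Node (1,0) S=26.8800: V=(p*·7.2182+(1−p*)·19.3433)/1.24=8.4879; Δ=(7.2182−19.3433)/(37.3632−22.5792)=-0.8202; B=V−Δ·S=30.5336
Node (1,1) S=44.4800: V=(p*·1.0079+(1−p*)·7.2182)/1.24=2.1787; Δ=(1.0079−7.2182)/(61.8272−37.3632)=-0.2539; B=V−Δ·S=13.4701
Node (0,0) S=32.0000: V=(p*·2.1787+(1−p*)·8.4879)/1.24=3.1447; Δ=(2.1787−8.4879)/(44.4800−26.8800)=-0.3585; B=V−Δ·S=14.6160
Self-financing check: at every node Δ·S+B equals the discounted successor values.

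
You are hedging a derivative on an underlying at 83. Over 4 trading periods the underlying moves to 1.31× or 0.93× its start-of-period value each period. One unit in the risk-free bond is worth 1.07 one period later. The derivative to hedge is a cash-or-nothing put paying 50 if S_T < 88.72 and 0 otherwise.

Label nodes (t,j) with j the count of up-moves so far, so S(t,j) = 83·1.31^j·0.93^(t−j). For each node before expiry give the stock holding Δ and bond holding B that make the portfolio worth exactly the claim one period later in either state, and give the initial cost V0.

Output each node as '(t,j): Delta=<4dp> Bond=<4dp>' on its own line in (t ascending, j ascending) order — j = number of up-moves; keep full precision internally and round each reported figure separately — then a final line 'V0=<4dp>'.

No-arbitrage ⇒ martingale measure with p* = (R−d)/(u−d) = 0.3684.
Payoff layer (t=4): V(4,0)=50.0000, V(4,1)=50.0000, V(4,2)=0.0000, V(4,3)=0.0000, V(4,4)=0.0000
Node (3,0) S=66.7616: V=(p*·50.0000+(1−p*)·50.0000)/1.07=46.7290; Δ=(50.0000−50.0000)/(87.4577−62.0883)=0.0000; B=V−Δ·S=46.7290
Node (3,1) S=94.0406: V=(p*·0.0000+(1−p*)·50.0000)/1.07=29.5130; Δ=(0.0000−50.0000)/(123.1932−87.4577)=-1.3992; B=V−Δ·S=161.0920
Node (3,2) S=132.4658: V=(p*·0.0000+(1−p*)·0.0000)/1.07=0.0000; Δ=(0.0000−0.0000)/(173.5301−123.1932)=0.0000; B=V−Δ·S=0.0000
Node (3,3) S=186.5916: V=(p*·0.0000+(1−p*)·0.0000)/1.07=0.0000; Δ=(0.0000−0.0000)/(244.4349−173.5301)=0.0000; B=V−Δ·S=0.0000
Node (2,0) S=71.7867: V=(p*·29.5130+(1−p*)·46.7290)/1.07=37.7442; Δ=(29.5130−46.7290)/(94.0406−66.7616)=-0.6311; B=V−Δ·S=83.0493
Node (2,1) S=101.1189: V=(p*·0.0000+(1−p*)·29.5130)/1.07=17.4204; Δ=(0.0000−29.5130)/(132.4658−94.0406)=-0.7681; B=V−Δ·S=95.0863
Node (2,2) S=142.4363: V=(p*·0.0000+(1−p*)·0.0000)/1.07=0.0000; Δ=(0.0000−0.0000)/(186.5916−132.4658)=0.0000; B=V−Δ·S=0.0000
Node (1,0) S=77.1900: V=(p*·17.4204+(1−p*)·37.7442)/1.07=28.2771; Δ=(17.4204−37.7442)/(101.1189−71.7867)=-0.6929; B=V−Δ·S=81.7607
Node (1,1) S=108.7300: V=(p*·0.0000+(1−p*)·17.4204)/1.07=10.2826; Δ=(0.0000−17.4204)/(142.4363−101.1189)=-0.4216; B=V−Δ·S=56.1257
Node (0,0) S=83.0000: V=(p*·10.2826+(1−p*)·28.2771)/1.07=20.2313; Δ=(10.2826−28.2771)/(108.7300−77.1900)=-0.5705; B=V−Δ·S=67.5853
Root portfolio cost Δ·83+B reproduces V0=20.2313.

(0,0): Delta=-0.5705 Bond=67.5853
(1,0): Delta=-0.6929 Bond=81.7607
(1,1): Delta=-0.4216 Bond=56.1257
(2,0): Delta=-0.6311 Bond=83.0493
(2,1): Delta=-0.7681 Bond=95.0863
(2,2): Delta=0.0000 Bond=0.0000
(3,0): Delta=0.0000 Bond=46.7290
(3,1): Delta=-1.3992 Bond=161.0920
(3,2): Delta=0.0000 Bond=0.0000
(3,3): Delta=0.0000 Bond=0.0000
V0=20.2313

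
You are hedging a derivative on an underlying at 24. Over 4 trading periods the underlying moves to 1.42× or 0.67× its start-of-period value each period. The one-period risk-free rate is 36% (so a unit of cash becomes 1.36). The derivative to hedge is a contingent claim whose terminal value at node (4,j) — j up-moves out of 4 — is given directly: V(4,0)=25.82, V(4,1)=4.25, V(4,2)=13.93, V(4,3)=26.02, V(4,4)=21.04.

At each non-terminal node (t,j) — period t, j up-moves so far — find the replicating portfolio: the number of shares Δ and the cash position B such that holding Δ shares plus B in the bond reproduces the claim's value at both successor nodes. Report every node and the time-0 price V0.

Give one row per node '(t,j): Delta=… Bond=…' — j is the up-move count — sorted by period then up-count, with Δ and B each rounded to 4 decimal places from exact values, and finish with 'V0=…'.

Under the risk-neutral measure, an up-move has probability p* = (R−d)/(u−d) = 0.9200 and values discount at R = 1.36.
Terminal values V(4,·): V(4,0)=25.8200, V(4,1)=4.2500, V(4,2)=13.9300, V(4,3)=26.0200, V(4,4)=21.0400
(3,0): S=7.2183. Δ = (V_up−V_dn)/(S_up−S_dn) = (4.2500−25.8200)/(10.2500−4.8363) = -3.9843. V = [p*·4.2500 + (1−p*)·25.8200]/1.36 = 4.3938. B = V − Δ·S = 33.1538.
(3,1): S=15.2985. Δ = (V_up−V_dn)/(S_up−S_dn) = (13.9300−4.2500)/(21.7239−10.2500) = 0.8437. V = [p*·13.9300 + (1−p*)·4.2500]/1.36 = 9.6732. B = V − Δ·S = -3.2334.
(3,2): S=32.4237. Δ = (V_up−V_dn)/(S_up−S_dn) = (26.0200−13.9300)/(46.0417−21.7239) = 0.4972. V = [p*·26.0200 + (1−p*)·13.9300]/1.36 = 18.4212. B = V − Δ·S = 2.3012.
(3,3): S=68.7189. Δ = (V_up−V_dn)/(S_up−S_dn) = (21.0400−26.0200)/(97.5809−46.0417) = -0.0966. V = [p*·21.0400 + (1−p*)·26.0200]/1.36 = 15.7635. B = V − Δ·S = 22.4035.
(2,0): S=10.7736. Δ = (V_up−V_dn)/(S_up−S_dn) = (9.6732−4.3938)/(15.2985−7.2183) = 0.6534. V = [p*·9.6732 + (1−p*)·4.3938]/1.36 = 6.8021. B = V − Δ·S = -0.2371.
(2,1): S=22.8336. Δ = (V_up−V_dn)/(S_up−S_dn) = (18.4212−9.6732)/(32.4237−15.2985) = 0.5108. V = [p*·18.4212 + (1−p*)·9.6732]/1.36 = 13.0304. B = V − Δ·S = 1.3665.
(2,2): S=48.3936. Δ = (V_up−V_dn)/(S_up−S_dn) = (15.7635−18.4212)/(68.7189−32.4237) = -0.0732. V = [p*·15.7635 + (1−p*)·18.4212]/1.36 = 11.7472. B = V − Δ·S = 15.2907.
(1,0): S=16.0800. Δ = (V_up−V_dn)/(S_up−S_dn) = (13.0304−6.8021)/(22.8336−10.7736) = 0.5164. V = [p*·13.0304 + (1−p*)·6.8021]/1.36 = 9.2148. B = V − Δ·S = 0.9104.
(1,1): S=34.0800. Δ = (V_up−V_dn)/(S_up−S_dn) = (11.7472−13.0304)/(48.3936−22.8336) = -0.0502. V = [p*·11.7472 + (1−p*)·13.0304]/1.36 = 8.7131. B = V − Δ·S = 10.4241.
(0,0): S=24.0000. Δ = (V_up−V_dn)/(S_up−S_dn) = (8.7131−9.2148)/(34.0800−16.0800) = -0.0279. V = [p*·8.7131 + (1−p*)·9.2148]/1.36 = 6.4362. B = V − Δ·S = 7.1051.
Check: Δ(0,0)·S0 + B(0,0) = 6.4362 = V0.

(0,0): Delta=-0.0279 Bond=7.1051
(1,0): Delta=0.5164 Bond=0.9104
(1,1): Delta=-0.0502 Bond=10.4241
(2,0): Delta=0.6534 Bond=-0.2371
(2,1): Delta=0.5108 Bond=1.3665
(2,2): Delta=-0.0732 Bond=15.2907
(3,0): Delta=-3.9843 Bond=33.1538
(3,1): Delta=0.8437 Bond=-3.2334
(3,2): Delta=0.4972 Bond=2.3012
(3,3): Delta=-0.0966 Bond=22.4035
V0=6.4362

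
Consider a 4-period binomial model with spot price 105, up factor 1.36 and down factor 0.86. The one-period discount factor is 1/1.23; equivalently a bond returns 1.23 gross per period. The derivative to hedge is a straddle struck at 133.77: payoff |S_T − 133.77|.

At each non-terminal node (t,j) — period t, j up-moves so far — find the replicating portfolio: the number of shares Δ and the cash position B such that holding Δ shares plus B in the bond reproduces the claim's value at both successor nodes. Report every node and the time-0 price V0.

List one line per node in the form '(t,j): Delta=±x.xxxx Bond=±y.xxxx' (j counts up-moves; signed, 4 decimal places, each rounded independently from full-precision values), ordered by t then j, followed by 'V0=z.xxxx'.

(0,0): Delta=0.8561 Bond=-41.0731
(1,0): Delta=0.4501 Bond=-13.8618
(1,1): Delta=0.9463 Bond=-63.3998
(2,0): Delta=-0.6943 Bond=71.8187
(2,1): Delta=0.7044 Bond=-48.2742
(2,2): Delta=1.0000 Bond=-88.4196
(3,0): Delta=-1.0000 Bond=108.7561
(3,1): Delta=-0.6263 Bond=81.1627
(3,2): Delta=1.0000 Bond=-108.7561
(3,3): Delta=1.0000 Bond=-108.7561
V0=48.8131

Risk-neutral probability p* = (R−d)/(u−d) = (1.23−0.86)/(1.36−0.86) = 0.7400.
Payoff layer (t=4): V(4,0)=76.3341, V(4,1)=42.9412, V(4,2)=9.8662, V(4,3)=93.3757, V(4,4)=225.4371
(3,0): S=66.7859. Δ = (V_up−V_dn)/(S_up−S_dn) = (42.9412−76.3341)/(90.8288−57.4359) = -1.0000. V = [p*·42.9412 + (1−p*)·76.3341]/1.23 = 41.9702. B = V − Δ·S = 108.7561.
(3,1): S=105.6149. Δ = (V_up−V_dn)/(S_up−S_dn) = (9.8662−42.9412)/(143.6362−90.8288) = -0.6263. V = [p*·9.8662 + (1−p*)·42.9412]/1.23 = 15.0128. B = V − Δ·S = 81.1627.
(3,2): S=167.0189. Δ = (V_up−V_dn)/(S_up−S_dn) = (93.3757−9.8662)/(227.1457−143.6362) = 1.0000. V = [p*·93.3757 + (1−p*)·9.8662]/1.23 = 58.2628. B = V − Δ·S = -108.7561.
(3,3): S=264.1229. Δ = (V_up−V_dn)/(S_up−S_dn) = (225.4371−93.3757)/(359.2071−227.1457) = 1.0000. V = [p*·225.4371 + (1−p*)·93.3757]/1.23 = 155.3668. B = V − Δ·S = -108.7561.
(2,0): S=77.6580. Δ = (V_up−V_dn)/(S_up−S_dn) = (15.0128−41.9702)/(105.6149−66.7859) = -0.6943. V = [p*·15.0128 + (1−p*)·41.9702]/1.23 = 17.9038. B = V − Δ·S = 71.8187.
(2,1): S=122.8080. Δ = (V_up−V_dn)/(S_up−S_dn) = (58.2628−15.0128)/(167.0189−105.6149) = 0.7044. V = [p*·58.2628 + (1−p*)·15.0128]/1.23 = 38.2258. B = V − Δ·S = -48.2742.
(2,2): S=194.2080. Δ = (V_up−V_dn)/(S_up−S_dn) = (155.3668−58.2628)/(264.1229−167.0189) = 1.0000. V = [p*·155.3668 + (1−p*)·58.2628]/1.23 = 105.7884. B = V − Δ·S = -88.4196.
(1,0): S=90.3000. Δ = (V_up−V_dn)/(S_up−S_dn) = (38.2258−17.9038)/(122.8080−77.6580) = 0.4501. V = [p*·38.2258 + (1−p*)·17.9038]/1.23 = 26.7822. B = V − Δ·S = -13.8618.
(1,1): S=142.8000. Δ = (V_up−V_dn)/(S_up−S_dn) = (105.7884−38.2258)/(194.2080−122.8080) = 0.9463. V = [p*·105.7884 + (1−p*)·38.2258]/1.23 = 71.7253. B = V − Δ·S = -63.3998.
(0,0): S=105.0000. Δ = (V_up−V_dn)/(S_up−S_dn) = (71.7253−26.7822)/(142.8000−90.3000) = 0.8561. V = [p*·71.7253 + (1−p*)·26.7822]/1.23 = 48.8131. B = V − Δ·S = -41.0731.
The time-0 hedge costs 48.8131, which is the no-arbitrage price.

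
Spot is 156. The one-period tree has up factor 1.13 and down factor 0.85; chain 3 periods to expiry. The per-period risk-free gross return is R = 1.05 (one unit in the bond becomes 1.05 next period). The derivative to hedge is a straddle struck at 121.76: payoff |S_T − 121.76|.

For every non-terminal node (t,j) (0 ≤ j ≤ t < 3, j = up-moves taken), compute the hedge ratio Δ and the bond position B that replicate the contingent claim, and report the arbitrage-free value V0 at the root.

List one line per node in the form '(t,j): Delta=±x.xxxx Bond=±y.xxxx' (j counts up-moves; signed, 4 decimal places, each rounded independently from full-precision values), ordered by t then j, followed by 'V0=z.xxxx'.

(0,0): Delta=0.9120 Bond=-90.4071
(1,0): Delta=0.6195 Bond=-56.1462
(1,1): Delta=1.0000 Bond=-110.4399
(2,0): Delta=-0.6450 Bond=83.5677
(2,1): Delta=1.0000 Bond=-115.9619
(2,2): Delta=1.0000 Bond=-115.9619
V0=51.8651

Under the risk-neutral measure, an up-move has probability p* = (R−d)/(u−d) = 0.7143 and values discount at R = 1.05.
Terminal payoffs: V(3,0)=25.9565, V(3,1)=5.6023, V(3,2)=47.5569, V(3,3)=103.3319
Node (2,0) S=112.7100: V=(p*·5.6023+(1−p*)·25.9565)/1.05=10.8741; Δ=(5.6023−25.9565)/(127.3623−95.8035)=-0.6450; B=V−Δ·S=83.5677
Node (2,1) S=149.8380: V=(p*·47.5569+(1−p*)·5.6023)/1.05=33.8761; Δ=(47.5569−5.6023)/(169.3169−127.3623)=1.0000; B=V−Δ·S=-115.9619
Node (2,2) S=199.1964: V=(p*·103.3319+(1−p*)·47.5569)/1.05=83.2345; Δ=(103.3319−47.5569)/(225.0919−169.3169)=1.0000; B=V−Δ·S=-115.9619
Node (1,0) S=132.6000: V=(p*·33.8761+(1−p*)·10.8741)/1.05=26.0039; Δ=(33.8761−10.8741)/(149.8380−112.7100)=0.6195; B=V−Δ·S=-56.1462
Node (1,1) S=176.2800: V=(p*·83.2345+(1−p*)·33.8761)/1.05=65.8401; Δ=(83.2345−33.8761)/(199.1964−149.8380)=1.0000; B=V−Δ·S=-110.4399
Node (0,0) S=156.0000: V=(p*·65.8401+(1−p*)·26.0039)/1.05=51.8651; Δ=(65.8401−26.0039)/(176.2800−132.6000)=0.9120; B=V−Δ·S=-90.4071
Root portfolio cost Δ·156+B reproduces V0=51.8651.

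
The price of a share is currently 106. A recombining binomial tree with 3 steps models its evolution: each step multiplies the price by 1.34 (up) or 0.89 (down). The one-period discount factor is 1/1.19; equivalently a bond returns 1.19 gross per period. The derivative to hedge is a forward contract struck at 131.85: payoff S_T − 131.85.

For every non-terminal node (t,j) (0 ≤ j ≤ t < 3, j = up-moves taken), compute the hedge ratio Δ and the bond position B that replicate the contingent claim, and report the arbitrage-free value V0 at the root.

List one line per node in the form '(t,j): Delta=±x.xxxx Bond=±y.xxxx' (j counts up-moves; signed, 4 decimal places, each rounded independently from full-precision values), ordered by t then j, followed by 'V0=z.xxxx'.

(0,0): Delta=1.0000 Bond=-78.2419
(1,0): Delta=1.0000 Bond=-93.1078
(1,1): Delta=1.0000 Bond=-93.1078
(2,0): Delta=1.0000 Bond=-110.7983
(2,1): Delta=1.0000 Bond=-110.7983
(2,2): Delta=1.0000 Bond=-110.7983
V0=27.7581

Risk-neutral probability p* = (R−d)/(u−d) = (1.19−0.89)/(1.34−0.89) = 0.6667.
Terminal payoffs: V(3,0)=-57.1233, V(3,1)=-19.3401, V(3,2)=37.5469, V(3,3)=123.1970
Node (2,0) S=83.9626: V=(p*·-19.3401+(1−p*)·-57.1233)/1.19=-26.8357; Δ=(-19.3401−-57.1233)/(112.5099−74.7267)=1.0000; B=V−Δ·S=-110.7983
Node (2,1) S=126.4156: V=(p*·37.5469+(1−p*)·-19.3401)/1.19=15.6173; Δ=(37.5469−-19.3401)/(169.3969−112.5099)=1.0000; B=V−Δ·S=-110.7983
Node (2,2) S=190.3336: V=(p*·123.1970+(1−p*)·37.5469)/1.19=79.5353; Δ=(123.1970−37.5469)/(255.0470−169.3969)=1.0000; B=V−Δ·S=-110.7983
Node (1,0) S=94.3400: V=(p*·15.6173+(1−p*)·-26.8357)/1.19=1.2322; Δ=(15.6173−-26.8357)/(126.4156−83.9626)=1.0000; B=V−Δ·S=-93.1078
Node (1,1) S=142.0400: V=(p*·79.5353+(1−p*)·15.6173)/1.19=48.9322; Δ=(79.5353−15.6173)/(190.3336−126.4156)=1.0000; B=V−Δ·S=-93.1078
Node (0,0) S=106.0000: V=(p*·48.9322+(1−p*)·1.2322)/1.19=27.7581; Δ=(48.9322−1.2322)/(142.0400−94.3400)=1.0000; B=V−Δ·S=-78.2419
Self-financing check: at every node Δ·S+B equals the discounted successor values.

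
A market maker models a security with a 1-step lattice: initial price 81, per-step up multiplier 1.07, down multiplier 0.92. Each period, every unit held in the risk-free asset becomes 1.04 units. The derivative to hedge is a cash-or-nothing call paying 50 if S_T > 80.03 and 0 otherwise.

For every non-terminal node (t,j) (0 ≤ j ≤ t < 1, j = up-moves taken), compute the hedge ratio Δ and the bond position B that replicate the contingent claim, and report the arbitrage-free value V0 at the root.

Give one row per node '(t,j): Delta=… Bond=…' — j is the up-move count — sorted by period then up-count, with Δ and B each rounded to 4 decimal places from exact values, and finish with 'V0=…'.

Under the risk-neutral measure, an up-move has probability p* = (R−d)/(u−d) = 0.8000 and values discount at R = 1.04.
Payoff layer (t=1): V(1,0)=0.0000, V(1,1)=50.0000
  t=0,j=0: stock 81.0000 → up 86.6700 (V=50.0000), down 74.5200 (V=0.0000). Price 38.4615; hedge Δ=4.1152, bond B=-294.8718.
Each (Δ,B) replicates both successor values, so the strategy is self-financing and V0 is arbitrage-free.

(0,0): Delta=4.1152 Bond=-294.8718
V0=38.4615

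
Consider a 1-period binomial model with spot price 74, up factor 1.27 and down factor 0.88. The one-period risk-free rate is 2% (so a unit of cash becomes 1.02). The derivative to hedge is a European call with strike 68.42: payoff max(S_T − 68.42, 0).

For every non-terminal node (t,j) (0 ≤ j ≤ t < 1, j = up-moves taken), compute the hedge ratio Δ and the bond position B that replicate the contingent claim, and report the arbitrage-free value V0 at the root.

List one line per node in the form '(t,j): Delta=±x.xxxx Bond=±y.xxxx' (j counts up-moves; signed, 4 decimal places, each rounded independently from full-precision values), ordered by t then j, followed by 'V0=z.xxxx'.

(0,0): Delta=0.8857 Bond=-56.5430
V0=8.9955

No-arbitrage ⇒ martingale measure with p* = (R−d)/(u−d) = 0.3590.
Payoff layer (t=1): V(1,0)=0.0000, V(1,1)=25.5600
Node (0,0) S=74.0000: V=(p*·25.5600+(1−p*)·0.0000)/1.02=8.9955; Δ=(25.5600−0.0000)/(93.9800−65.1200)=0.8857; B=V−Δ·S=-56.5430
Each (Δ,B) replicates both successor values, so the strategy is self-financing and V0 is arbitrage-free.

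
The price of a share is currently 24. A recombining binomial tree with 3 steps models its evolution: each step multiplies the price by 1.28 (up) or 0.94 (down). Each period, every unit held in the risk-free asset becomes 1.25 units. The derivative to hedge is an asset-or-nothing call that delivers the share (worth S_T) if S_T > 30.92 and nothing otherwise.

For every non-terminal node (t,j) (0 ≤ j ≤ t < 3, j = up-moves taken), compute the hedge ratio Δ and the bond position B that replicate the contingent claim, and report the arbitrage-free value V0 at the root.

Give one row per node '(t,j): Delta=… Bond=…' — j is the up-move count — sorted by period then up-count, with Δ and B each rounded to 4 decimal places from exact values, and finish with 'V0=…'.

No-arbitrage ⇒ martingale measure with p* = (R−d)/(u−d) = 0.9118.
At expiry t=3: V(3,0)=0.0000, V(3,1)=0.0000, V(3,2)=36.9623, V(3,3)=50.3316
(2,0): S=21.2064. Δ = (V_up−V_dn)/(S_up−S_dn) = (0.0000−0.0000)/(27.1442−19.9340) = 0.0000. V = [p*·0.0000 + (1−p*)·0.0000]/1.25 = 0.0000. B = V − Δ·S = 0.0000.
(2,1): S=28.8768. Δ = (V_up−V_dn)/(S_up−S_dn) = (36.9623−0.0000)/(36.9623−27.1442) = 3.7647. V = [p*·36.9623 + (1−p*)·0.0000]/1.25 = 26.9607. B = V − Δ·S = -81.7519.
(2,2): S=39.3216. Δ = (V_up−V_dn)/(S_up−S_dn) = (50.3316−36.9623)/(50.3316−36.9623) = 1.0000. V = [p*·50.3316 + (1−p*)·36.9623]/1.25 = 39.3216. B = V − Δ·S = 0.0000.
(1,0): S=22.5600. Δ = (V_up−V_dn)/(S_up−S_dn) = (26.9607−0.0000)/(28.8768−21.2064) = 3.5149. V = [p*·26.9607 + (1−p*)·0.0000]/1.25 = 19.6655. B = V − Δ·S = -59.6308.
(1,1): S=30.7200. Δ = (V_up−V_dn)/(S_up−S_dn) = (39.3216−26.9607)/(39.3216−28.8768) = 1.1834. V = [p*·39.3216 + (1−p*)·26.9607]/1.25 = 30.5847. B = V − Δ·S = -5.7707.
(0,0): S=24.0000. Δ = (V_up−V_dn)/(S_up−S_dn) = (30.5847−19.6655)/(30.7200−22.5600) = 1.3381. V = [p*·30.5847 + (1−p*)·19.6655]/1.25 = 23.6970. B = V − Δ·S = -8.4185.
Check: Δ(0,0)·S0 + B(0,0) = 23.6970 = V0.

(0,0): Delta=1.3381 Bond=-8.4185
(1,0): Delta=3.5149 Bond=-59.6308
(1,1): Delta=1.1834 Bond=-5.7707
(2,0): Delta=0.0000 Bond=0.0000
(2,1): Delta=3.7647 Bond=-81.7519
(2,2): Delta=1.0000 Bond=0.0000
V0=23.6970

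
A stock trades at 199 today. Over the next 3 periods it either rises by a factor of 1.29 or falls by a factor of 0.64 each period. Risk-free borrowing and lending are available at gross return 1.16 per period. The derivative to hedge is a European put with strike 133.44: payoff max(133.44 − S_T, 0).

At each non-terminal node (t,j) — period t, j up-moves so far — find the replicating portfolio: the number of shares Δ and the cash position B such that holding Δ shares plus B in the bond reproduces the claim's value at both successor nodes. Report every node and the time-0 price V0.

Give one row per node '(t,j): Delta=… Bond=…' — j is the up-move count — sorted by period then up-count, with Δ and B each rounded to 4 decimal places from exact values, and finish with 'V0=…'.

(0,0): Delta=-0.0642 Bond=14.9305
(1,0): Delta=-0.3460 Bond=53.2152
(1,1): Delta=-0.0292 Bond=8.3454
(2,0): Delta=-1.0000 Bond=115.0345
(2,1): Delta=-0.2649 Bond=48.4034
(2,2): Delta=0.0000 Bond=0.0000
V0=2.1566

Since d<R<u, set p* = (R−d)/(u−d) = 0.8000; price each node as the discounted p*-expectation of its children.
Terminal payoffs: V(3,0)=81.2733, V(3,1)=28.2916, V(3,2)=0.0000, V(3,3)=0.0000
  t=2,j=0: stock 81.5104 → up 105.1484 (V=28.2916), down 52.1667 (V=81.2733). Price 33.5241; hedge Δ=-1.0000, bond B=115.0345.
  t=2,j=1: stock 164.2944 → up 211.9398 (V=0.0000), down 105.1484 (V=28.2916). Price 4.8779; hedge Δ=-0.2649, bond B=48.4034.
  t=2,j=2: stock 331.1559 → up 427.1911 (V=0.0000), down 211.9398 (V=0.0000). Price 0.0000; hedge Δ=0.0000, bond B=0.0000.
  t=1,j=0: stock 127.3600 → up 164.2944 (V=4.8779), down 81.5104 (V=33.5241). Price 9.1441; hedge Δ=-0.3460, bond B=53.2152.
  t=1,j=1: stock 256.7100 → up 331.1559 (V=0.0000), down 164.2944 (V=4.8779). Price 0.8410; hedge Δ=-0.0292, bond B=8.3454.
  t=0,j=0: stock 199.0000 → up 256.7100 (V=0.8410), down 127.3600 (V=9.1441). Price 2.1566; hedge Δ=-0.0642, bond B=14.9305.
Root portfolio cost Δ·199+B reproduces V0=2.1566.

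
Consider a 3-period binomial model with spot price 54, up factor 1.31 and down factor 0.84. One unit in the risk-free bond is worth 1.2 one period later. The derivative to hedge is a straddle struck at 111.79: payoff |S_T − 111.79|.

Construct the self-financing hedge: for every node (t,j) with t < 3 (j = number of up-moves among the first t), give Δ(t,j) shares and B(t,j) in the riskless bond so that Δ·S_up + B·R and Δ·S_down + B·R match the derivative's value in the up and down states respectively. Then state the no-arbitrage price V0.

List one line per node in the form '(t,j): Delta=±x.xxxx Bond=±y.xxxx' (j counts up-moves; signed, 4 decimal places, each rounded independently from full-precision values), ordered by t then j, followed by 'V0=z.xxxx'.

Risk-neutral probability p* = (R−d)/(u−d) = (1.2−0.84)/(1.31−0.84) = 0.7660.
Terminal values V(3,·): V(3,0)=79.7840, V(3,1)=61.8759, V(3,2)=33.9477, V(3,3)=9.6069
  t=2,j=0: stock 38.1024 → up 49.9141 (V=61.8759), down 32.0060 (V=79.7840). Price 55.0559; hedge Δ=-1.0000, bond B=93.1583.
  t=2,j=1: stock 59.4216 → up 77.8423 (V=33.9477), down 49.9141 (V=61.8759). Price 33.7367; hedge Δ=-1.0000, bond B=93.1583.
  t=2,j=2: stock 92.6694 → up 121.3969 (V=9.6069), down 77.8423 (V=33.9477). Price 12.7531; hedge Δ=-0.5589, bond B=64.5420.
  t=1,j=0: stock 45.3600 → up 59.4216 (V=33.7367), down 38.1024 (V=55.0559). Price 32.2719; hedge Δ=-1.0000, bond B=77.6319.
  t=1,j=1: stock 70.7400 → up 92.6694 (V=12.7531), down 59.4216 (V=33.7367). Price 14.7201; hedge Δ=-0.6311, bond B=59.3662.
  t=0,j=0: stock 54.0000 → up 70.7400 (V=14.7201), down 45.3600 (V=32.2719). Price 15.6900; hedge Δ=-0.6916, bond B=53.0343.
Root portfolio cost Δ·54+B reproduces V0=15.6900.

(0,0): Delta=-0.6916 Bond=53.0343
(1,0): Delta=-1.0000 Bond=77.6319
(1,1): Delta=-0.6311 Bond=59.3662
(2,0): Delta=-1.0000 Bond=93.1583
(2,1): Delta=-1.0000 Bond=93.1583
(2,2): Delta=-0.5589 Bond=64.5420
V0=15.6900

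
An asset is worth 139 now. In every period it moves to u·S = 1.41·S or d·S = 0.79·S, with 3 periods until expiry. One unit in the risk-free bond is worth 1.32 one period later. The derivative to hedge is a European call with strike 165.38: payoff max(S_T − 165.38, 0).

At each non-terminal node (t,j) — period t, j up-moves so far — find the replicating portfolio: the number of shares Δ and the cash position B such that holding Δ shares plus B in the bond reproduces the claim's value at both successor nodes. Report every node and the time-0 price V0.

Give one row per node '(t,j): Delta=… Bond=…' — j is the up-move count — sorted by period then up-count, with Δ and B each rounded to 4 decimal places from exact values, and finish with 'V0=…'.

(0,0): Delta=0.9213 Bond=-59.8227
(1,0): Delta=0.5035 Bond=-33.0903
(1,1): Delta=0.9610 Bond=-86.7562
(2,0): Delta=0.0000 Bond=0.0000
(2,1): Delta=0.5514 Bond=-51.0964
(2,2): Delta=1.0000 Bond=-125.2879
V0=68.2352

Risk-neutral probability p* = (R−d)/(u−d) = (1.32−0.79)/(1.41−0.79) = 0.8548.
Terminal payoffs: V(3,0)=0.0000, V(3,1)=0.0000, V(3,2)=52.9333, V(3,3)=224.2677
  t=2,j=0: stock 86.7499 → up 122.3174 (V=0.0000), down 68.5324 (V=0.0000). Price 0.0000; hedge Δ=0.0000, bond B=0.0000.
  t=2,j=1: stock 154.8321 → up 218.3133 (V=52.9333), down 122.3174 (V=0.0000). Price 34.2798; hedge Δ=0.5514, bond B=-51.0964.
  t=2,j=2: stock 276.3459 → up 389.6477 (V=224.2677), down 218.3133 (V=52.9333). Price 151.0580; hedge Δ=1.0000, bond B=-125.2879.
  t=1,j=0: stock 109.8100 → up 154.8321 (V=34.2798), down 86.7499 (V=0.0000). Price 22.1998; hedge Δ=0.5035, bond B=-33.0903.
  t=1,j=1: stock 195.9900 → up 276.3459 (V=151.0580), down 154.8321 (V=34.2798). Price 101.5957; hedge Δ=0.9610, bond B=-86.7562.
  t=0,j=0: stock 139.0000 → up 195.9900 (V=101.5957), down 109.8100 (V=22.1998). Price 68.2352; hedge Δ=0.9213, bond B=-59.8227.
Check: Δ(0,0)·S0 + B(0,0) = 68.2352 = V0.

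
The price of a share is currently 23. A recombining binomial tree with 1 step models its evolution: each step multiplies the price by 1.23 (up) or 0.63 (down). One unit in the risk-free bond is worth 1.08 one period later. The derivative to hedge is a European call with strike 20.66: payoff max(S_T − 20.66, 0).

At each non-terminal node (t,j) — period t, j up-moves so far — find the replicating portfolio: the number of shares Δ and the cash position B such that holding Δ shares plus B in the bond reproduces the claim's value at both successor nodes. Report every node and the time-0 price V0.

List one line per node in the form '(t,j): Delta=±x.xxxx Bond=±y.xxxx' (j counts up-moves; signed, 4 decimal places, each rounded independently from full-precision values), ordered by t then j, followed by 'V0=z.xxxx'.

(0,0): Delta=0.5529 Bond=-7.4181
V0=5.2986

Under the risk-neutral measure, an up-move has probability p* = (R−d)/(u−d) = 0.7500 and values discount at R = 1.08.
At expiry t=1: V(1,0)=0.0000, V(1,1)=7.6300
Node (0,0) S=23.0000: V=(p*·7.6300+(1−p*)·0.0000)/1.08=5.2986; Δ=(7.6300−0.0000)/(28.2900−14.4900)=0.5529; B=V−Δ·S=-7.4181
Each (Δ,B) replicates both successor values, so the strategy is self-financing and V0 is arbitrage-free.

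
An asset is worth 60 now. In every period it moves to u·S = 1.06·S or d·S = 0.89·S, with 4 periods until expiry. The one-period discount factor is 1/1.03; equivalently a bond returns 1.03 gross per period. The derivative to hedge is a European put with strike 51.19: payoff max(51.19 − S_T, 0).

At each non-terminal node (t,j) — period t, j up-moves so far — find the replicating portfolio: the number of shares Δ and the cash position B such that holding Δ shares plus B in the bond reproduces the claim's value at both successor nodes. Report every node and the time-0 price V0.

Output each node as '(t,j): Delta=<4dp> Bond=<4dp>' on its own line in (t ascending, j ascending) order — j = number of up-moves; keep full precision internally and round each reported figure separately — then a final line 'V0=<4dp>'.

The replicating-portfolio and risk-neutral prices coincide; use p* = (1.03−0.89)/(1.06−0.89) = 0.8235 for the latter.
Terminal payoffs: V(4,0)=13.5447, V(4,1)=6.3540, V(4,2)=0.0000, V(4,3)=0.0000, V(4,4)=0.0000
Node (3,0) S=42.2981: V=(p*·6.3540+(1−p*)·13.5447)/1.03=7.4009; Δ=(6.3540−13.5447)/(44.8360−37.6453)=-1.0000; B=V−Δ·S=49.6990
Node (3,1) S=50.3776: V=(p*·0.0000+(1−p*)·6.3540)/1.03=1.0886; Δ=(0.0000−6.3540)/(53.4002−44.8360)=-0.7419; B=V−Δ·S=38.4649
Node (3,2) S=60.0002: V=(p*·0.0000+(1−p*)·0.0000)/1.03=0.0000; Δ=(0.0000−0.0000)/(63.6003−53.4002)=0.0000; B=V−Δ·S=0.0000
Node (3,3) S=71.4610: V=(p*·0.0000+(1−p*)·0.0000)/1.03=0.0000; Δ=(0.0000−0.0000)/(75.7486−63.6003)=0.0000; B=V−Δ·S=0.0000
Node (2,0) S=47.5260: V=(p*·1.0886+(1−p*)·7.4009)/1.03=2.1384; Δ=(1.0886−7.4009)/(50.3776−42.2981)=-0.7813; B=V−Δ·S=39.2693
Node (2,1) S=56.6040: V=(p*·0.0000+(1−p*)·1.0886)/1.03=0.1865; Δ=(0.0000−1.0886)/(60.0002−50.3776)=-0.1131; B=V−Δ·S=6.5902
Node (2,2) S=67.4160: V=(p*·0.0000+(1−p*)·0.0000)/1.03=0.0000; Δ=(0.0000−0.0000)/(71.4610−60.0002)=0.0000; B=V−Δ·S=0.0000
Node (1,0) S=53.4000: V=(p*·0.1865+(1−p*)·2.1384)/1.03=0.5155; Δ=(0.1865−2.1384)/(56.6040−47.5260)=-0.2150; B=V−Δ·S=11.9972
Node (1,1) S=63.6000: V=(p*·0.0000+(1−p*)·0.1865)/1.03=0.0320; Δ=(0.0000−0.1865)/(67.4160−56.6040)=-0.0173; B=V−Δ·S=1.1291
Node (0,0) S=60.0000: V=(p*·0.0320+(1−p*)·0.5155)/1.03=0.1139; Δ=(0.0320−0.5155)/(63.6000−53.4000)=-0.0474; B=V−Δ·S=2.9583
Check: Δ(0,0)·S0 + B(0,0) = 0.1139 = V0.

(0,0): Delta=-0.0474 Bond=2.9583
(1,0): Delta=-0.2150 Bond=11.9972
(1,1): Delta=-0.0173 Bond=1.1291
(2,0): Delta=-0.7813 Bond=39.2693
(2,1): Delta=-0.1131 Bond=6.5902
(2,2): Delta=0.0000 Bond=0.0000
(3,0): Delta=-1.0000 Bond=49.6990
(3,1): Delta=-0.7419 Bond=38.4649
(3,2): Delta=0.0000 Bond=0.0000
(3,3): Delta=0.0000 Bond=0.0000
V0=0.1139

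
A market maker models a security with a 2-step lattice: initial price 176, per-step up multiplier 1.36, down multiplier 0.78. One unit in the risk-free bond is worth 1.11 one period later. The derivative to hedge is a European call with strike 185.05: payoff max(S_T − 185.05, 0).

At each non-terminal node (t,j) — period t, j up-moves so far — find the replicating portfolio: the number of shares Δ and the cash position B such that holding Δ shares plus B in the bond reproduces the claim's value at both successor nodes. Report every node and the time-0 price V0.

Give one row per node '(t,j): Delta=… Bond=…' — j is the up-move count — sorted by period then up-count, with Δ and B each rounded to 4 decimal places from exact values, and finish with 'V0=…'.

(0,0): Delta=0.7034 Bond=-86.2300
(1,0): Delta=0.0207 Bond=-2.0000
(1,1): Delta=1.0000 Bond=-166.7117
V0=37.5668

Risk-neutral probability p* = (R−d)/(u−d) = (1.11−0.78)/(1.36−0.78) = 0.5690.
Payoff layer (t=2): V(2,0)=0.0000, V(2,1)=1.6508, V(2,2)=140.4796
Node (1,0) S=137.2800: V=(p*·1.6508+(1−p*)·0.0000)/1.11=0.8462; Δ=(1.6508−0.0000)/(186.7008−107.0784)=0.0207; B=V−Δ·S=-2.0000
Node (1,1) S=239.3600: V=(p*·140.4796+(1−p*)·1.6508)/1.11=72.6483; Δ=(140.4796−1.6508)/(325.5296−186.7008)=1.0000; B=V−Δ·S=-166.7117
Node (0,0) S=176.0000: V=(p*·72.6483+(1−p*)·0.8462)/1.11=37.5668; Δ=(72.6483−0.8462)/(239.3600−137.2800)=0.7034; B=V−Δ·S=-86.2300
Each (Δ,B) replicates both successor values, so the strategy is self-financing and V0 is arbitrage-free.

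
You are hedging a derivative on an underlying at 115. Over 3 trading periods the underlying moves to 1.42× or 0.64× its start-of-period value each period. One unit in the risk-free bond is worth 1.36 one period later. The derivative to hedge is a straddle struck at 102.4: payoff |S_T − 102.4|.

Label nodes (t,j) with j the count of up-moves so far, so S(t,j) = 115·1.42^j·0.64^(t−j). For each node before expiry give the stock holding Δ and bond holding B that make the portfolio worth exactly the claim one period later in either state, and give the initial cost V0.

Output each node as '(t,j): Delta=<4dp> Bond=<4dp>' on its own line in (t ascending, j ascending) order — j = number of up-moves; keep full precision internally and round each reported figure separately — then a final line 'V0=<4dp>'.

(0,0): Delta=0.9366 Bond=-32.9268
(1,0): Delta=0.0879 Bond=17.6843
(1,1): Delta=0.9685 Bond=-49.9858
(2,0): Delta=-1.0000 Bond=75.2941
(2,1): Delta=0.1287 Bond=19.7803
(2,2): Delta=1.0000 Bond=-75.2941
V0=74.7805

The replicating-portfolio and risk-neutral prices coincide; use p* = (1.36−0.64)/(1.42−0.64) = 0.9231 for the latter.
Terminal payoffs: V(3,0)=72.2534, V(3,1)=35.5123, V(3,2)=46.0070, V(3,3)=226.8781
Node (2,0) S=47.1040: V=(p*·35.5123+(1−p*)·72.2534)/1.36=28.1901; Δ=(35.5123−72.2534)/(66.8877−30.1466)=-1.0000; B=V−Δ·S=75.2941
Node (2,1) S=104.5120: V=(p*·46.0070+(1−p*)·35.5123)/1.36=33.2351; Δ=(46.0070−35.5123)/(148.4070−66.8877)=0.1287; B=V−Δ·S=19.7803
Node (2,2) S=231.8860: V=(p*·226.8781+(1−p*)·46.0070)/1.36=156.5919; Δ=(226.8781−46.0070)/(329.2781−148.4070)=1.0000; B=V−Δ·S=-75.2941
Node (1,0) S=73.6000: V=(p*·33.2351+(1−p*)·28.1901)/1.36=24.1522; Δ=(33.2351−28.1901)/(104.5120−47.1040)=0.0879; B=V−Δ·S=17.6843
Node (1,1) S=163.3000: V=(p*·156.5919+(1−p*)·33.2351)/1.36=108.1639; Δ=(156.5919−33.2351)/(231.8860−104.5120)=0.9685; B=V−Δ·S=-49.9858
Node (0,0) S=115.0000: V=(p*·108.1639+(1−p*)·24.1522)/1.36=74.7805; Δ=(108.1639−24.1522)/(163.3000−73.6000)=0.9366; B=V−Δ·S=-32.9268
Each (Δ,B) replicates both successor values, so the strategy is self-financing and V0 is arbitrage-free.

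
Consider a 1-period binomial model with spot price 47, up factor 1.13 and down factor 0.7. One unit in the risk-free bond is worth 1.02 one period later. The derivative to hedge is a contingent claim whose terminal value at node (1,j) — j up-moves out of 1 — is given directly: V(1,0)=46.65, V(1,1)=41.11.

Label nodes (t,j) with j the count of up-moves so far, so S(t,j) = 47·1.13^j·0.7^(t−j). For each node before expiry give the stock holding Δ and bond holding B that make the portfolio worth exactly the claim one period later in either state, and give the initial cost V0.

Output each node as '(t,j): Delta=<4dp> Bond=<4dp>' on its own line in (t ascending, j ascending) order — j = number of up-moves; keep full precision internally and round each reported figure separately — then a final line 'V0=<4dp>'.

Under the risk-neutral measure, an up-move has probability p* = (R−d)/(u−d) = 0.7442 and values discount at R = 1.02.
Terminal values V(1,·): V(1,0)=46.6500, V(1,1)=41.1100
(0,0): S=47.0000. Δ = (V_up−V_dn)/(S_up−S_dn) = (41.1100−46.6500)/(53.1100−32.9000) = -0.2741. V = [p*·41.1100 + (1−p*)·46.6500]/1.02 = 41.6933. B = V − Δ·S = 54.5771.
The time-0 hedge costs 41.6933, which is the no-arbitrage price.

(0,0): Delta=-0.2741 Bond=54.5771
V0=41.6933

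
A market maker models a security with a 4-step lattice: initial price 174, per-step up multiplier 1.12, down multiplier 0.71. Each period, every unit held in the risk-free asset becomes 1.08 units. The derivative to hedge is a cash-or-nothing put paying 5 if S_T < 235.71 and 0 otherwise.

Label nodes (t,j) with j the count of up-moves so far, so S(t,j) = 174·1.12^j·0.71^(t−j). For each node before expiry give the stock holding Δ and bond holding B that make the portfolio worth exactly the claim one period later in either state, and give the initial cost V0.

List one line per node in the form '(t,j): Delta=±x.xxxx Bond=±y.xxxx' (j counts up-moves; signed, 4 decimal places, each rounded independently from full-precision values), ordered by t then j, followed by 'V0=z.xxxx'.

No-arbitrage ⇒ martingale measure with p* = (R−d)/(u−d) = 0.9024.
Terminal payoffs: V(4,0)=5.0000, V(4,1)=5.0000, V(4,2)=5.0000, V(4,3)=5.0000, V(4,4)=0.0000
(3,0): S=62.2765. Δ = (V_up−V_dn)/(S_up−S_dn) = (5.0000−5.0000)/(69.7497−44.2163) = 0.0000. V = [p*·5.0000 + (1−p*)·5.0000]/1.08 = 4.6296. B = V − Δ·S = 4.6296.
(3,1): S=98.2390. Δ = (V_up−V_dn)/(S_up−S_dn) = (5.0000−5.0000)/(110.0277−69.7497) = 0.0000. V = [p*·5.0000 + (1−p*)·5.0000]/1.08 = 4.6296. B = V − Δ·S = 4.6296.
(3,2): S=154.9686. Δ = (V_up−V_dn)/(S_up−S_dn) = (5.0000−5.0000)/(173.5648−110.0277) = 0.0000. V = [p*·5.0000 + (1−p*)·5.0000]/1.08 = 4.6296. B = V − Δ·S = 4.6296.
(3,3): S=244.4575. Δ = (V_up−V_dn)/(S_up−S_dn) = (0.0000−5.0000)/(273.7924−173.5648) = -0.0499. V = [p*·0.0000 + (1−p*)·5.0000]/1.08 = 0.4517. B = V − Δ·S = 12.6468.
(2,0): S=87.7134. Δ = (V_up−V_dn)/(S_up−S_dn) = (4.6296−4.6296)/(98.2390−62.2765) = 0.0000. V = [p*·4.6296 + (1−p*)·4.6296]/1.08 = 4.2867. B = V − Δ·S = 4.2867.
(2,1): S=138.3648. Δ = (V_up−V_dn)/(S_up−S_dn) = (4.6296−4.6296)/(154.9686−98.2390) = 0.0000. V = [p*·4.6296 + (1−p*)·4.6296]/1.08 = 4.2867. B = V − Δ·S = 4.2867.
(2,2): S=218.2656. Δ = (V_up−V_dn)/(S_up−S_dn) = (0.4517−4.6296)/(244.4575−154.9686) = -0.0467. V = [p*·0.4517 + (1−p*)·4.6296]/1.08 = 0.7956. B = V − Δ·S = 10.9858.
(1,0): S=123.5400. Δ = (V_up−V_dn)/(S_up−S_dn) = (4.2867−4.2867)/(138.3648−87.7134) = 0.0000. V = [p*·4.2867 + (1−p*)·4.2867]/1.08 = 3.9692. B = V − Δ·S = 3.9692.
(1,1): S=194.8800. Δ = (V_up−V_dn)/(S_up−S_dn) = (0.7956−4.2867)/(218.2656−138.3648) = -0.0437. V = [p*·0.7956 + (1−p*)·4.2867]/1.08 = 1.0521. B = V − Δ·S = 9.5669.
(0,0): S=174.0000. Δ = (V_up−V_dn)/(S_up−S_dn) = (1.0521−3.9692)/(194.8800−123.5400) = -0.0409. V = [p*·1.0521 + (1−p*)·3.9692]/1.08 = 1.2376. B = V − Δ·S = 8.3525.
Check: Δ(0,0)·S0 + B(0,0) = 1.2376 = V0.

(0,0): Delta=-0.0409 Bond=8.3525
(1,0): Delta=0.0000 Bond=3.9692
(1,1): Delta=-0.0437 Bond=9.5669
(2,0): Delta=0.0000 Bond=4.2867
(2,1): Delta=0.0000 Bond=4.2867
(2,2): Delta=-0.0467 Bond=10.9858
(3,0): Delta=0.0000 Bond=4.6296
(3,1): Delta=0.0000 Bond=4.6296
(3,2): Delta=0.0000 Bond=4.6296
(3,3): Delta=-0.0499 Bond=12.6468
V0=1.2376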